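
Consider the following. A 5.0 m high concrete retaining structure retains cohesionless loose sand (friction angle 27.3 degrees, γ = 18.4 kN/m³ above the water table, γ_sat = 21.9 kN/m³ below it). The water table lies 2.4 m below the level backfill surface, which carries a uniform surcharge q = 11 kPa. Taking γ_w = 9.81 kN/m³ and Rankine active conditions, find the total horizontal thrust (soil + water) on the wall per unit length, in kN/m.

K_a = tan²(45° − φ/2) = 0.3711.
γ' = 21.9 − 9.81 = 12.09 kN/m³. h₂ = H − d_w = 2.6 m.
σ'_h: at surface K_a·q = 4.082; at WT K_a(q+γd_w) = 20.47; at base K_a(q+γd_w+γ'h₂) = 32.14 kPa.
P₁ = ½(4.082+20.47)×2.4 = 29.46; P₂ = ½(20.47+32.14)×2.6 = 68.39; P_w = ½γ_w h₂² = 33.16.
Total = 29.46+68.39+33.16 = 131.0 kN/m.

131 kN/m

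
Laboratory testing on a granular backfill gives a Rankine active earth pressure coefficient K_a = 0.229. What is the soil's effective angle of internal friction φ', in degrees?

38.9°

K_a = tan²(45° − φ/2) ⇒ 45° − φ/2 = arctan(√0.229) = 25.57°.
φ = 2(45° − 25.57°) = 38.85°.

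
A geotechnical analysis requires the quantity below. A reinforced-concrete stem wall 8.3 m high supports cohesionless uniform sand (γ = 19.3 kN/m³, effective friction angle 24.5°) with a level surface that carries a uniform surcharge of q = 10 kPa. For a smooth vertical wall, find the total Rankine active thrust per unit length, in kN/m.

309 kN/m

K_a = tan²(45° − φ/2) = 0.4137.
Soil triangle: ½ K_a γ H² = 0.5×0.4137×19.3×8.3² = 275.0 kN/m.
Surcharge rectangle: K_a q H = 0.4137×10×8.3 = 34.34 kN/m.
Total = 275.0 + 34.34 = 309.4 kN/m.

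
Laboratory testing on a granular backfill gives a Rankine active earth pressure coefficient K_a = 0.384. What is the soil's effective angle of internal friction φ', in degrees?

K_a = tan²(45° − φ/2) ⇒ 45° − φ/2 = arctan(√0.384) = 31.79°.
φ = 2(45° − 31.79°) = 26.43°.

26.4°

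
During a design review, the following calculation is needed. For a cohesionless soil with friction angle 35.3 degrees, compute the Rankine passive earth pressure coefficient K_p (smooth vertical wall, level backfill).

3.74

K_p = (1 + sin φ)/(1 − sin φ) = tan²(45° + 35.3°/2) = 3.738.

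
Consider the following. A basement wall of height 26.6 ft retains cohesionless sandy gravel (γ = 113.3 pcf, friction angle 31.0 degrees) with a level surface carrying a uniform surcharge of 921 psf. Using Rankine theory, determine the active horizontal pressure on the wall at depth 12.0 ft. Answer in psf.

730 psf

K_a = (1 − sin φ)/(1 + sin φ) = 0.3201.
σ_v = γz + q = 113.3 × 12.0 + 921 = 2281 psf.
σ_h = K_a σ_v = 0.3201 × 2281 = 730.0 psf.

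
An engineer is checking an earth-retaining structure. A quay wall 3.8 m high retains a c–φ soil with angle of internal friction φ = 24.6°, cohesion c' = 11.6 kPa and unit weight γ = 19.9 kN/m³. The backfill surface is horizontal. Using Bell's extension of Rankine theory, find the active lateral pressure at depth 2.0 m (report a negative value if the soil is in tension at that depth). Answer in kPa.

K_a = (1 − sin φ)/(1 + sin φ) = 0.4121.
σ_a = K_a γ z − 2c√K_a = 0.4121×19.9×2.0 − 2×11.6×0.6420 = 1.509 kPa.

1.51 kPa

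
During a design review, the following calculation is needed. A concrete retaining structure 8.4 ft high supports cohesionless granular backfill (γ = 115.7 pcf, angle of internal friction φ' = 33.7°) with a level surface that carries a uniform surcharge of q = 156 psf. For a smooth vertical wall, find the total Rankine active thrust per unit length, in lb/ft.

K_a = tan²(45° − φ/2) = 0.2863.
Soil triangle: ½ K_a γ H² = 0.5×0.2863×115.7×8.4² = 1169 lb/ft.
Surcharge rectangle: K_a q H = 0.2863×156×8.4 = 375.2 lb/ft.
Total = 1169 + 375.2 = 1544 lb/ft.

1540 lb/ft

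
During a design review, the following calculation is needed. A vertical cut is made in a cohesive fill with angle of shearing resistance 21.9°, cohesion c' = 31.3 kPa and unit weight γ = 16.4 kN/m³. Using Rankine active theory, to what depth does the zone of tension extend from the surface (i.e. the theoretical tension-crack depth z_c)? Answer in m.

5.65 m

K_a = tan²(45° − 21.9°/2) = 0.4567; √K_a = 0.6758.
The active pressure is zero where K_a γ z = 2c√K_a, so z_c = 2c/(γ√K_a) = 2×31.3/(16.4×0.6758) = 5.648 m.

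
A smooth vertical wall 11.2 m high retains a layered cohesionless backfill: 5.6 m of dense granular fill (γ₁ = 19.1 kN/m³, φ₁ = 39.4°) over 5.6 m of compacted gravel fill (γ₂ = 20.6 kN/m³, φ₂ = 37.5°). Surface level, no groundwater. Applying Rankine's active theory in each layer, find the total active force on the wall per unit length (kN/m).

K_a1 = tan²(45°−39.4°/2) = 0.2234; K_a2 = tan²(45°−37.5°/2) = 0.2432.
Layer 1: σ at base = K_a1 γ₁ h₁ = 23.90 kPa; P₁ = ½×23.90×5.6 = 66.92.
Layer 2: σ_v at top = γ₁h₁ = 107.0; σ_h top = K_a2×107.0 = 26.01; σ_h base = K_a2×(107.0+20.6×5.6) = 54.07.
P₂ = ½(26.01+54.07)×5.6 = 224.2. Total P_a = 66.92+224.2 = 291.1 kN/m.

291 kN/m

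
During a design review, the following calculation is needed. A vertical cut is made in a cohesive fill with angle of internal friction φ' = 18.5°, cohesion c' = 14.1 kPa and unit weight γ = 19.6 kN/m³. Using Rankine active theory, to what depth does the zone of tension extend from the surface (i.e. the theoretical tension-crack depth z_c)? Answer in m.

2.00 m

K_a = tan²(45° − 18.5°/2) = 0.5183; √K_a = 0.7199.
The active pressure is zero where K_a γ z = 2c√K_a, so z_c = 2c/(γ√K_a) = 2×14.1/(19.6×0.7199) = 1.999 m.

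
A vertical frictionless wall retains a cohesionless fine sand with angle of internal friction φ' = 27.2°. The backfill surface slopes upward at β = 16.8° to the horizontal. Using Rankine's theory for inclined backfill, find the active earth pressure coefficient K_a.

0.440

K_a = cos β · (cos β − √(cos²β − cos²φ)) / (cos β + √(cos²β − cos²φ)).
cos β = 0.9573, cos φ = 0.8894, √(cos²β − cos²φ) = 0.3541.
K_a = 0.9573 × (0.9573 − 0.3541)/(0.9573 + 0.3541) = 0.4403.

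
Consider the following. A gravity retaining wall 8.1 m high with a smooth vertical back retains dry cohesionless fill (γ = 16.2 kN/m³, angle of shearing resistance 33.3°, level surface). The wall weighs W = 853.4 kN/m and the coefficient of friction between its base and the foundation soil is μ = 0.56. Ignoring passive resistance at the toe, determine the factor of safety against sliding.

K_a = tan²(45° − 33.3°/2) = 0.2911.
P_a = ½K_aγH² = 0.5×0.2911×16.2×8.1² = 154.7 kN/m, acting at H/3 = 2.700 m above the base.
FS_sliding = μW / P_a = 0.56×853.4 / 154.7 = 3.089.

3.09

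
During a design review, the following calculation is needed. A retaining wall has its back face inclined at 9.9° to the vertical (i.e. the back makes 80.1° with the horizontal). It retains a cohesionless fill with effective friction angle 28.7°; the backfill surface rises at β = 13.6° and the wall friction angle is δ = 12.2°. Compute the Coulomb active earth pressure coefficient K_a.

0.488

K_a = sin²(α+φ) / [sin²α · sin(α−δ) · (1 + √{sin(φ+δ)sin(φ−β) / (sin(α−δ)sin(α+β))})²].
With α = 80.1°, φ = 28.7°, δ = 12.2°, β = 13.6°: K_a = 0.4877.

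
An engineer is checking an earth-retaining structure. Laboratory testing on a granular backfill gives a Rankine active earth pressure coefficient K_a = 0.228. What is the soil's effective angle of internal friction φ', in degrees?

39.0°

K_a = tan²(45° − φ/2) ⇒ 45° − φ/2 = arctan(√0.228) = 25.52°.
φ = 2(45° − 25.52°) = 38.95°.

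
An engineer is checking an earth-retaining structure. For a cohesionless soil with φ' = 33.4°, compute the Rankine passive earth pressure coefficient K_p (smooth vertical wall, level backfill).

3.45

K_p = (1 + sin φ)/(1 − sin φ) = tan²(45° + 33.4°/2) = 3.449.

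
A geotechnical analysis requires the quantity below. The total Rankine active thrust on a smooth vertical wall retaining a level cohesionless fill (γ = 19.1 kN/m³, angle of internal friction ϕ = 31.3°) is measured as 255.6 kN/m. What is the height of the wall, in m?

9.20 m

K_a = 0.3162. P_a = ½ K_a γ H² ⇒ H = √(2P_a/(K_a γ)).
H = √(2×255.6/(0.3162×19.1)) = 9.200 m.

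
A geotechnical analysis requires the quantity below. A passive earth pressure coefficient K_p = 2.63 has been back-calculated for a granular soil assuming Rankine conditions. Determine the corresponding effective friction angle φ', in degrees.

26.7°

K_p = (1+sin φ)/(1−sin φ) ⇒ sin φ = (K_p − 1)/(K_p + 1) = 0.4490.
φ = arcsin(0.4490) = 26.68°.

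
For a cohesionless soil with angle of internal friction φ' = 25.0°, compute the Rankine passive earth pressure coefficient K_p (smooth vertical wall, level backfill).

K_p = (1 + sin φ)/(1 − sin φ) = tan²(45° + 25.0°/2) = 2.464.

2.46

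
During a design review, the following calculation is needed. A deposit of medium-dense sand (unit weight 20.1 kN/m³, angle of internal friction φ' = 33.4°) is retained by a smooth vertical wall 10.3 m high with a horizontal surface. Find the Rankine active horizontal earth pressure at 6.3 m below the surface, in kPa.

36.7 kPa

K_a = (1 − sin φ)/(1 + sin φ) = 0.2899.
σ_h = K_a γ z = 0.2899 × 20.1 × 6.3 = 36.71 kPa.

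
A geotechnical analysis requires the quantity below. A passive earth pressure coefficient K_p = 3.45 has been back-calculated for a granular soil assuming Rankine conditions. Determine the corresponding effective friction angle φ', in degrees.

33.4°

K_p = (1+sin φ)/(1−sin φ) ⇒ sin φ = (K_p − 1)/(K_p + 1) = 0.5506.
φ = arcsin(0.5506) = 33.41°.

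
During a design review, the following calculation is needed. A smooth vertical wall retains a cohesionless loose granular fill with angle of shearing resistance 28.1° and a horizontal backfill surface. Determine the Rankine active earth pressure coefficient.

0.360

K_a = tan²(45° − φ/2) = tan²(30.95°) = 0.3596.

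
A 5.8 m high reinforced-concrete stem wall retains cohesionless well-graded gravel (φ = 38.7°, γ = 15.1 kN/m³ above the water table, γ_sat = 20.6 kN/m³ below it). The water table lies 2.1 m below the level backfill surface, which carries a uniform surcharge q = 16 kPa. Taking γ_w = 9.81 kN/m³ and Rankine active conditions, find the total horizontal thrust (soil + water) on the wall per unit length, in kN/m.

140 kN/m

K_a = tan²(45° − φ/2) = 0.2306.
γ' = 20.6 − 9.81 = 10.79 kN/m³. h₂ = H − d_w = 3.7 m.
σ'_h: at surface K_a·q = 3.689; at WT K_a(q+γd_w) = 11.00; at base K_a(q+γd_w+γ'h₂) = 20.21 kPa.
P₁ = ½(3.689+11.00)×2.1 = 15.43; P₂ = ½(11.00+20.21)×3.7 = 57.74; P_w = ½γ_w h₂² = 67.15.
Total = 15.43+57.74+67.15 = 140.3 kN/m.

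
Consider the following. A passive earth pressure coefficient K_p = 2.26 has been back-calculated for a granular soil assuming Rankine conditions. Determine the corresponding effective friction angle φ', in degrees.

22.7°

K_p = (1+sin φ)/(1−sin φ) ⇒ sin φ = (K_p − 1)/(K_p + 1) = 0.3865.
φ = arcsin(0.3865) = 22.74°.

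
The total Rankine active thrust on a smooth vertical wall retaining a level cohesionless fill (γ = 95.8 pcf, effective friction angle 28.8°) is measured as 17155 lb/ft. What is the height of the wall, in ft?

32.0 ft

K_a = 0.3498. P_a = ½ K_a γ H² ⇒ H = √(2P_a/(K_a γ)).
H = √(2×17155/(0.3498×95.8)) = 32.00 ft.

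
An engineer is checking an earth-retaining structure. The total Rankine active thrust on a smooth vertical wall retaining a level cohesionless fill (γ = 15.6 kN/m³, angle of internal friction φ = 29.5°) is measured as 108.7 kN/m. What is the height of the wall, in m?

6.40 m

K_a = 0.3401. P_a = ½ K_a γ H² ⇒ H = √(2P_a/(K_a γ)).
H = √(2×108.7/(0.3401×15.6)) = 6.401 m.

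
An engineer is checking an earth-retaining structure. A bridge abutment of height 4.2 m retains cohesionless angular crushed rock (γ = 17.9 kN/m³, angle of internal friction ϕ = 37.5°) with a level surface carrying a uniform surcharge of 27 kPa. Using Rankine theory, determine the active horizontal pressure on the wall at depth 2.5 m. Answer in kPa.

K_a = (1 − sin φ)/(1 + sin φ) = 0.2432.
σ_v = γz + q = 17.9 × 2.5 + 27 = 71.75 kPa.
σ_h = K_a σ_v = 0.2432 × 71.75 = 17.45 kPa.

17.4 kPa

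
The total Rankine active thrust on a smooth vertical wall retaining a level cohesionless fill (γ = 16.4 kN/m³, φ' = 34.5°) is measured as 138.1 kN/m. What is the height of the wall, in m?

7.80 m

K_a = 0.2768. P_a = ½ K_a γ H² ⇒ H = √(2P_a/(K_a γ)).
H = √(2×138.1/(0.2768×16.4)) = 7.800 m.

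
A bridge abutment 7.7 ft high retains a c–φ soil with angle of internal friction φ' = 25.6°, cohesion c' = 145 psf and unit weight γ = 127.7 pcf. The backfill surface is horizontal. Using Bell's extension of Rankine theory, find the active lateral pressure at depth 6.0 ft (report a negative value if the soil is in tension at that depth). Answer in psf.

K_a = (1 − sin φ)/(1 + sin φ) = 0.3966.
σ_a = K_a γ z − 2c√K_a = 0.3966×127.7×6.0 − 2×145×0.6297 = 121.2 psf.

121 psf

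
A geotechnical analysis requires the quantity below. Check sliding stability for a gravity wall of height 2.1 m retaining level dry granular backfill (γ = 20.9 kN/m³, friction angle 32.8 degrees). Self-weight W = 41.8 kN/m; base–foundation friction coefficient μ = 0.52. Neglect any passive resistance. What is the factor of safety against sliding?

1.59

K_a = tan²(45° − 32.8°/2) = 0.2973.
P_a = ½K_aγH² = 0.5×0.2973×20.9×2.1² = 13.70 kN/m, acting at H/3 = 0.7000 m above the base.
FS_sliding = μW / P_a = 0.52×41.8 / 13.70 = 1.587.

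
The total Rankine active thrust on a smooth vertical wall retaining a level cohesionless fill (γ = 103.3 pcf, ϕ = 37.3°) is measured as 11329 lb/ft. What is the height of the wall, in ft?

29.9 ft

K_a = 0.2453. P_a = ½ K_a γ H² ⇒ H = √(2P_a/(K_a γ)).
H = √(2×11329/(0.2453×103.3)) = 29.90 ft.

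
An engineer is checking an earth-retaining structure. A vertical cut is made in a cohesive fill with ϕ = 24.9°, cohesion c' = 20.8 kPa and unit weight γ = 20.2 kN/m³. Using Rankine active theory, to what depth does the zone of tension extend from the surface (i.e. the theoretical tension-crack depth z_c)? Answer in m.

K_a = tan²(45° − 24.9°/2) = 0.4074; √K_a = 0.6383.
The active pressure is zero where K_a γ z = 2c√K_a, so z_c = 2c/(γ√K_a) = 2×20.8/(20.2×0.6383) = 3.226 m.

3.23 m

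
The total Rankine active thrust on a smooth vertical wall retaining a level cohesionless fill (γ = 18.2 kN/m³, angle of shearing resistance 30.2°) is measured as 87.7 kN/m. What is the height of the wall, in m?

K_a = 0.3307. P_a = ½ K_a γ H² ⇒ H = √(2P_a/(K_a γ)).
H = √(2×87.7/(0.3307×18.2)) = 5.399 m.

5.40 m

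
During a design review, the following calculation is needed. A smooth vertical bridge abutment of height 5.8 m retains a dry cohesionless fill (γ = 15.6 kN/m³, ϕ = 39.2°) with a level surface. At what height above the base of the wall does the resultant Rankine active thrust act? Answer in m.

1.93 m

K_a = 0.2255.
The pressure distribution is triangular, so the resultant acts at H/3 above the base = 5.8/3 = 1.933 m.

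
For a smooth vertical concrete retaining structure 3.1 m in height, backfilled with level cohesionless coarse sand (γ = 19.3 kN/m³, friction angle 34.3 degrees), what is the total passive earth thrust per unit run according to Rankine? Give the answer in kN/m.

332 kN/m

K_p = tan²(45° + φ/2) = 3.582.
P_p = ½ K_p γ H² = 0.5 × 3.582 × 19.3 × 3.1² = 332.2 kN/m.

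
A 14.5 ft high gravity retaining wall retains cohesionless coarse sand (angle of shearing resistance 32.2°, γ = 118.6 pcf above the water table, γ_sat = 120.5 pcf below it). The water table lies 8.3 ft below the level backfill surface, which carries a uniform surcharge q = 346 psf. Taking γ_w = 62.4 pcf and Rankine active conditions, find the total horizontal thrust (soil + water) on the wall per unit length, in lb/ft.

K_a = tan²(45° − φ/2) = 0.3047.
γ' = 120.5 − 62.4 = 58.10 pcf. h₂ = H − d_w = 6.2 ft.
σ'_h: at surface K_a·q = 105.4; at WT K_a(q+γd_w) = 405.4; at base K_a(q+γd_w+γ'h₂) = 515.2 psf.
P₁ = ½(105.4+405.4)×8.3 = 2120; P₂ = ½(405.4+515.2)×6.2 = 2854; P_w = ½γ_w h₂² = 1199.
Total = 2120+2854+1199 = 6173 lb/ft.

6170 lb/ft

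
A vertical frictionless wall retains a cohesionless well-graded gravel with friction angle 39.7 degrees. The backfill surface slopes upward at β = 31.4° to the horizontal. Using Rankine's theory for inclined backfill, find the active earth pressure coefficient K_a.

0.338

K_a = cos β · (cos β − √(cos²β − cos²φ)) / (cos β + √(cos²β − cos²φ)).
cos β = 0.8536, cos φ = 0.7694, √(cos²β − cos²φ) = 0.3696.
K_a = 0.8536 × (0.8536 − 0.3696)/(0.8536 + 0.3696) = 0.3378.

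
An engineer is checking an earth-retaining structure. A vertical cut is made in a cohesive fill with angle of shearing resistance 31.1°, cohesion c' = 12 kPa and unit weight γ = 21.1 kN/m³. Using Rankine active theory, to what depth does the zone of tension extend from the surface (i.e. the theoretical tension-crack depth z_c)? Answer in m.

K_a = tan²(45° − 31.1°/2) = 0.3188; √K_a = 0.5646.
The active pressure is zero where K_a γ z = 2c√K_a, so z_c = 2c/(γ√K_a) = 2×12/(21.1×0.5646) = 2.015 m.

2.01 m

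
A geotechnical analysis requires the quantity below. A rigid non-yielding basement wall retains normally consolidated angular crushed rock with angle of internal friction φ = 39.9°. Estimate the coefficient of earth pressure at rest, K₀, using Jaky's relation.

0.359

K₀ = 1 − sin φ' = 1 − sin 39.9° = 0.3586.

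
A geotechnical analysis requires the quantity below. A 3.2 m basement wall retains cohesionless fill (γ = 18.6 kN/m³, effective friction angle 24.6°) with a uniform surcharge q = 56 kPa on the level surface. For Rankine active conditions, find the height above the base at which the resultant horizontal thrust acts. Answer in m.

1.41 m

K_a = 0.4121.
Triangular part P₁ = ½K_aγH² = 39.25 at H/3 = 1.067 m; rectangular part P₂ = K_a q H = 73.86 at H/2 = 1.600 m.
ȳ = (P₁·1.067 + P₂·1.600)/(P₁+P₂) = 1.415 m.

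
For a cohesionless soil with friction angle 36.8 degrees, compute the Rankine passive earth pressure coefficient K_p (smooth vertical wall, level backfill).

3.99

K_p = (1 + sin φ)/(1 − sin φ) = tan²(45° + 36.8°/2) = 3.988.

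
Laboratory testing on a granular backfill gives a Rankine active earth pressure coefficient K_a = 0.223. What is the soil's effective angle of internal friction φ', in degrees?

K_a = tan²(45° − φ/2) ⇒ 45° − φ/2 = arctan(√0.223) = 25.28°.
φ = 2(45° − 25.28°) = 39.44°.

39.4°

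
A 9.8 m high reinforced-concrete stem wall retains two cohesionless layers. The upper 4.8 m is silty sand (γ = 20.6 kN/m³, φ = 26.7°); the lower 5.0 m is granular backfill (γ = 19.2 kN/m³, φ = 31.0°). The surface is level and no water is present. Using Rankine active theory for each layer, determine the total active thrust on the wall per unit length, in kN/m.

K_a1 = tan²(45°−26.7°/2) = 0.3800; K_a2 = tan²(45°−31.0°/2) = 0.3201.
Layer 1: σ at base = K_a1 γ₁ h₁ = 37.57 kPa; P₁ = ½×37.57×4.8 = 90.17.
Layer 2: σ_v at top = γ₁h₁ = 98.88; σ_h top = K_a2×98.88 = 31.65; σ_h base = K_a2×(98.88+19.2×5.0) = 62.38.
P₂ = ½(31.65+62.38)×5.0 = 235.1. Total P_a = 90.17+235.1 = 325.2 kN/m.

325 kN/m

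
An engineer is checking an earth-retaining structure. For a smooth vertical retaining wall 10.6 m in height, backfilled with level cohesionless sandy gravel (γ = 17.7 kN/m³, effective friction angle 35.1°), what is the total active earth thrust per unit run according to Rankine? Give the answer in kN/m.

268 kN/m

K_a = tan²(45° − φ/2) = 0.2698.
P_a = ½ K_a γ H² = 0.5 × 0.2698 × 17.7 × 10.6² = 268.3 kN/m.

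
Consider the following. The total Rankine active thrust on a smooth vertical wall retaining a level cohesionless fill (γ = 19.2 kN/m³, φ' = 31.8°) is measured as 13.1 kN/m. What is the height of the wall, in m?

K_a = 0.3098. P_a = ½ K_a γ H² ⇒ H = √(2P_a/(K_a γ)).
H = √(2×13.1/(0.3098×19.2)) = 2.099 m.

2.10 m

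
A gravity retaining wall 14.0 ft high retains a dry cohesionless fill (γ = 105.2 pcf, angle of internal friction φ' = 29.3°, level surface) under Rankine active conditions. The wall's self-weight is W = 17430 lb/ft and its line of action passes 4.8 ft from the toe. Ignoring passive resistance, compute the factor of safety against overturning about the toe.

5.07

K_a = tan²(45° − 29.3°/2) = 0.3428.
P_a = ½K_aγH² = 0.5×0.3428×105.2×14.0² = 3535 lb/ft, acting at H/3 = 4.667 ft above the base.
Overturning moment M_o = P_a × H/3 = 3535 × 4.667 = 16490.
Resisting moment M_r = W × 4.8 = 17430 × 4.8 = 83660.
FS_overturning = M_r/M_o = 83660/16490 = 5.072.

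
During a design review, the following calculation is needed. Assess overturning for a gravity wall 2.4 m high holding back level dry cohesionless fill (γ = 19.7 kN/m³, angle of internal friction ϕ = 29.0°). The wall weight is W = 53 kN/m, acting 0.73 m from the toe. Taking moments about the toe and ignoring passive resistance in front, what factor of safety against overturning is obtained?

K_a = tan²(45° − 29.0°/2) = 0.3470.
P_a = ½K_aγH² = 0.5×0.3470×19.7×2.4² = 19.69 kN/m, acting at H/3 = 0.8000 m above the base.
Overturning moment M_o = P_a × H/3 = 19.69 × 0.8000 = 15.75.
Resisting moment M_r = W × 0.73 = 53 × 0.73 = 38.69.
FS_overturning = M_r/M_o = 38.69/15.75 = 2.457.

2.46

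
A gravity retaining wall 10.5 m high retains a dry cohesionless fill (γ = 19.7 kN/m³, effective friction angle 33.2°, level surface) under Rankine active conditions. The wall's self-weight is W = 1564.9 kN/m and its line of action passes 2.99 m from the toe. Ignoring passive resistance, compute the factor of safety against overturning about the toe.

K_a = tan²(45° − 33.2°/2) = 0.2924.
P_a = ½K_aγH² = 0.5×0.2924×19.7×10.5² = 317.5 kN/m, acting at H/3 = 3.500 m above the base.
Overturning moment M_o = P_a × H/3 = 317.5 × 3.500 = 1111.
Resisting moment M_r = W × 2.99 = 1564.9 × 2.99 = 4679.
FS_overturning = M_r/M_o = 4679/1111 = 4.211.

4.21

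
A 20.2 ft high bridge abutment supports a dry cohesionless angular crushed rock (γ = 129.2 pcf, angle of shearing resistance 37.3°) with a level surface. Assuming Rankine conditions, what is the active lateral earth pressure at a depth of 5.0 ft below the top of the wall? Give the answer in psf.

158 psf

K_a = (1 − sin φ)/(1 + sin φ) = 0.2453.
σ_h = K_a γ z = 0.2453 × 129.2 × 5.0 = 158.5 psf.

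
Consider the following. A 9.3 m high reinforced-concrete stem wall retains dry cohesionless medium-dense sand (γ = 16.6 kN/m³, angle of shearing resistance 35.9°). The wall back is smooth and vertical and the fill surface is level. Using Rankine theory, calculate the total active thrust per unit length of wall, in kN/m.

187 kN/m

K_a = tan²(45° − φ/2) = 0.2607.
P_a = ½ K_a γ H² = 0.5 × 0.2607 × 16.6 × 9.3² = 187.2 kN/m.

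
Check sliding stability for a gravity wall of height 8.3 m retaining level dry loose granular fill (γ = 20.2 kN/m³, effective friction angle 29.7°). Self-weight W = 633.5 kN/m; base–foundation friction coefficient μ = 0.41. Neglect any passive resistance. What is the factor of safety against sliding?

1.11

K_a = tan²(45° − 29.7°/2) = 0.3374.
P_a = ½K_aγH² = 0.5×0.3374×20.2×8.3² = 234.7 kN/m, acting at H/3 = 2.767 m above the base.
FS_sliding = μW / P_a = 0.41×633.5 / 234.7 = 1.106.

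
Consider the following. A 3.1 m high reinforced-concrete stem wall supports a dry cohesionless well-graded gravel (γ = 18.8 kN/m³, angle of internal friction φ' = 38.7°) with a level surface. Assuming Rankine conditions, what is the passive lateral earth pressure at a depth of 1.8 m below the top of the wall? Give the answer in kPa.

K_p = (1 + sin φ)/(1 − sin φ) = 4.337.
σ_h = K_p γ z = 4.337 × 18.8 × 1.8 = 146.8 kPa.

147 kPa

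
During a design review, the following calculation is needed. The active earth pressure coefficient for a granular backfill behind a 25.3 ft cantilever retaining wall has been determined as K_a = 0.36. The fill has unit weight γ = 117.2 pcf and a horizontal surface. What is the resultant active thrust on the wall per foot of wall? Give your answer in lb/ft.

P = ½ K_a γ H² = 0.5 × 0.36 × 117.2 × 25.3² = 13500 lb/ft.

13500 lb/ft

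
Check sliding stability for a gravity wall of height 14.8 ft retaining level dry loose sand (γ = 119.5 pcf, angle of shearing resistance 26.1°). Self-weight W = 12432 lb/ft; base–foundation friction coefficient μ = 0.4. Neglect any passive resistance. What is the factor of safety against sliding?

0.977

K_a = tan²(45° − 26.1°/2) = 0.3889.
P_a = ½K_aγH² = 0.5×0.3889×119.5×14.8² = 5090 lb/ft, acting at H/3 = 4.933 ft above the base.
FS_sliding = μW / P_a = 0.4×12432 / 5090 = 0.9769.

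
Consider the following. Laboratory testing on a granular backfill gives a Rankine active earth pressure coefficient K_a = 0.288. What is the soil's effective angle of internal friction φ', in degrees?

K_a = tan²(45° − φ/2) ⇒ 45° − φ/2 = arctan(√0.288) = 28.22°.
φ = 2(45° − 28.22°) = 33.56°.

33.6°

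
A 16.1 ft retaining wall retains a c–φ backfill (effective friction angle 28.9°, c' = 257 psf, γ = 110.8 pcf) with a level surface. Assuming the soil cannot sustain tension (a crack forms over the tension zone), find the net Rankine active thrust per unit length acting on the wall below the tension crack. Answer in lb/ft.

K_a = 0.3484; √K_a = 0.5902.
Tension-crack depth z_c = 2c/(γ√K_a) = 2×257/(110.8×0.5902) = 7.860 ft.
σ_a at base = K_a γ H − 2c√K_a = 0.3484×110.8×16.1 − 2×257×0.5902 = 318.1 psf.
P_a = ½ × 318.1 × (H − z_c) = 0.5×318.1×8.240 = 1310 lb/ft.

1310 lb/ft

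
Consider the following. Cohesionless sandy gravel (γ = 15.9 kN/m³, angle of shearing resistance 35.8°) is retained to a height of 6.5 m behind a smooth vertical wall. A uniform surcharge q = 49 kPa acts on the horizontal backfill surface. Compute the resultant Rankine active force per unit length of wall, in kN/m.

K_a = tan²(45° − φ/2) = 0.2619.
Soil triangle: ½ K_a γ H² = 0.5×0.2619×15.9×6.5² = 87.96 kN/m.
Surcharge rectangle: K_a q H = 0.2619×49×6.5 = 83.40 kN/m.
Total = 87.96 + 83.40 = 171.4 kN/m.

171 kN/m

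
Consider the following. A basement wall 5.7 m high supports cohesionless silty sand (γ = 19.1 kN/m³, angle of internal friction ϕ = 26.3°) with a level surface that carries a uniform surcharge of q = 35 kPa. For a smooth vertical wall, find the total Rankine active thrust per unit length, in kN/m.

197 kN/m

K_a = tan²(45° − φ/2) = 0.3859.
Soil triangle: ½ K_a γ H² = 0.5×0.3859×19.1×5.7² = 119.7 kN/m.
Surcharge rectangle: K_a q H = 0.3859×35×5.7 = 76.99 kN/m.
Total = 119.7 + 76.99 = 196.7 kN/m.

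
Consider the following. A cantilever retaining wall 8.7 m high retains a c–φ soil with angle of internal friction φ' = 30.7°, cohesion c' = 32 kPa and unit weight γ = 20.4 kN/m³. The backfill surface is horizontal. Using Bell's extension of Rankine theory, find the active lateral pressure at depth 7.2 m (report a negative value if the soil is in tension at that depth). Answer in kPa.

K_a = (1 − sin φ)/(1 + sin φ) = 0.3240.
σ_a = K_a γ z − 2c√K_a = 0.3240×20.4×7.2 − 2×32×0.5692 = 11.16 kPa.

11.2 kPa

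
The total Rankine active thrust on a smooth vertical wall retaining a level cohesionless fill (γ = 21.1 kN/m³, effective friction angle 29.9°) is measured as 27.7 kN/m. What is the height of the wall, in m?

2.80 m

K_a = 0.3347. P_a = ½ K_a γ H² ⇒ H = √(2P_a/(K_a γ)).
H = √(2×27.7/(0.3347×21.1)) = 2.801 m.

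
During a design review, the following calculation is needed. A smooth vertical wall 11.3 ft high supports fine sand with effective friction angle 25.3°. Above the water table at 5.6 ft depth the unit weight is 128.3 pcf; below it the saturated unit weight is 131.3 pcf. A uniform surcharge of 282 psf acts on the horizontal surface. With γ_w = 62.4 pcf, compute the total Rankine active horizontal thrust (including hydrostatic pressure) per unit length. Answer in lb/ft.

K_a = tan²(45° − φ/2) = 0.4012.
γ' = 131.3 − 62.4 = 68.90 pcf. h₂ = H − d_w = 5.7 ft.
σ'_h: at surface K_a·q = 113.1; at WT K_a(q+γd_w) = 401.4; at base K_a(q+γd_w+γ'h₂) = 558.9 psf.
P₁ = ½(113.1+401.4)×5.6 = 1441; P₂ = ½(401.4+558.9)×5.7 = 2737; P_w = ½γ_w h₂² = 1014.
Total = 1441+2737+1014 = 5191 lb/ft.

5190 lb/ft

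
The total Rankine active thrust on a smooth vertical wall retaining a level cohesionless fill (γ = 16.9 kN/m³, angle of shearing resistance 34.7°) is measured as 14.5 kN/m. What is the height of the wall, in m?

K_a = 0.2745. P_a = ½ K_a γ H² ⇒ H = √(2P_a/(K_a γ)).
H = √(2×14.5/(0.2745×16.9)) = 2.500 m.

2.50 m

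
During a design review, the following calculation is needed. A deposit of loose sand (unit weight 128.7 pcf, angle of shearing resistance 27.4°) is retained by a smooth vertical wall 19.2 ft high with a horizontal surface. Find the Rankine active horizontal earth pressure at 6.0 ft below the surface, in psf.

285 psf

K_a = (1 − sin φ)/(1 + sin φ) = 0.3697.
σ_h = K_a γ z = 0.3697 × 128.7 × 6.0 = 285.5 psf.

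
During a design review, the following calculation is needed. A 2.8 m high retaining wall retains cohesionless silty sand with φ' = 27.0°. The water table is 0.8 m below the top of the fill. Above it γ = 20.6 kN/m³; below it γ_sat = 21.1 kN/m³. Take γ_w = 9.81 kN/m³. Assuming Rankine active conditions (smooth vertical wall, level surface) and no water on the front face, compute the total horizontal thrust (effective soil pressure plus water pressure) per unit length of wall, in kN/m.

43.0 kN/m

K_a = tan²(45° − φ/2) = 0.3755.
γ' = 21.1 − 9.81 = 11.29 kN/m³. Depth below WT = 2.0 m.
σ'_h at WT = K_a γ d_w = 6.189 kPa; at base = 6.189 + K_a γ' × 2.0 = 14.67 kPa.
P₁ (0–0.8 m) = ½×6.189×0.8 = 2.475. P₂ (0.8–2.8 m) = ½(6.189+14.67)×2.0 = 20.86.
P_w = ½ γ_w h₂² = 0.5×9.81×2.0² = 19.62. Total = 2.475+20.86+19.62 = 42.95 kN/m.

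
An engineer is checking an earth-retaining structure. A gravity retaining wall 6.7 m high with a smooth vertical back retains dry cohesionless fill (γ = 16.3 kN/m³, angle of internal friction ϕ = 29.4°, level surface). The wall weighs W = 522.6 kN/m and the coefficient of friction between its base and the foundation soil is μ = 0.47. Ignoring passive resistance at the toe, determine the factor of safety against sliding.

K_a = tan²(45° − 29.4°/2) = 0.3415.
P_a = ½K_aγH² = 0.5×0.3415×16.3×6.7² = 124.9 kN/m, acting at H/3 = 2.233 m above the base.
FS_sliding = μW / P_a = 0.47×522.6 / 124.9 = 1.966.

1.97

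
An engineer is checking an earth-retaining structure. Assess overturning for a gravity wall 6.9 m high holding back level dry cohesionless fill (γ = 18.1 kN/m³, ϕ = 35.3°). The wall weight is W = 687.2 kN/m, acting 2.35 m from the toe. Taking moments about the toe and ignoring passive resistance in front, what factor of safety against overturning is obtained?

6.09

K_a = tan²(45° − 35.3°/2) = 0.2675.
P_a = ½K_aγH² = 0.5×0.2675×18.1×6.9² = 115.3 kN/m, acting at H/3 = 2.300 m above the base.
Overturning moment M_o = P_a × H/3 = 115.3 × 2.300 = 265.1.
Resisting moment M_r = W × 2.35 = 687.2 × 2.35 = 1615.
FS_overturning = M_r/M_o = 1615/265.1 = 6.091.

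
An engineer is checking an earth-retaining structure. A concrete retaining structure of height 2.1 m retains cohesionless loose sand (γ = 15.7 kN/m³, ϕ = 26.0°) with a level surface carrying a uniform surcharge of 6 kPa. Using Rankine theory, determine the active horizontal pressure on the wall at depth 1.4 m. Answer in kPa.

10.9 kPa

K_a = (1 − sin φ)/(1 + sin φ) = 0.3905.
σ_v = γz + q = 15.7 × 1.4 + 6 = 27.98 kPa.
σ_h = K_a σ_v = 0.3905 × 27.98 = 10.93 kPa.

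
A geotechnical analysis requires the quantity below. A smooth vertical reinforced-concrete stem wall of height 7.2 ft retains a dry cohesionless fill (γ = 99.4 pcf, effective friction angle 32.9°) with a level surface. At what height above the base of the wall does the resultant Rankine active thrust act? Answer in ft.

K_a = 0.2960.
The pressure distribution is triangular, so the resultant acts at H/3 above the base = 7.2/3 = 2.400 ft.

2.40 ft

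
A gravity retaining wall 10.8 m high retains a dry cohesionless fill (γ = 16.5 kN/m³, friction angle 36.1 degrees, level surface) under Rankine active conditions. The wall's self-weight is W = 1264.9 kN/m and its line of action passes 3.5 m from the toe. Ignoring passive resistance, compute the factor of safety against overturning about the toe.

4.94

K_a = tan²(45° − 36.1°/2) = 0.2585.
P_a = ½K_aγH² = 0.5×0.2585×16.5×10.8² = 248.7 kN/m, acting at H/3 = 3.600 m above the base.
Overturning moment M_o = P_a × H/3 = 248.7 × 3.600 = 895.5.
Resisting moment M_r = W × 3.5 = 1264.9 × 3.5 = 4427.
FS_overturning = M_r/M_o = 4427/895.5 = 4.944.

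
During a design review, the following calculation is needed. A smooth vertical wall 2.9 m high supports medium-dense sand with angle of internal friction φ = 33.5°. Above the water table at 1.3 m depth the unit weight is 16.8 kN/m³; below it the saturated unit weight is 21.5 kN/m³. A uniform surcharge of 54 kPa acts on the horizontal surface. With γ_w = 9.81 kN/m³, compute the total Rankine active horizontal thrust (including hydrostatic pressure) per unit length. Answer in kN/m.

76.3 kN/m

K_a = tan²(45° − φ/2) = 0.2887.
γ' = 21.5 − 9.81 = 11.69 kN/m³. h₂ = H − d_w = 1.6 m.
σ'_h: at surface K_a·q = 15.59; at WT K_a(q+γd_w) = 21.90; at base K_a(q+γd_w+γ'h₂) = 27.30 kPa.
P₁ = ½(15.59+21.90)×1.3 = 24.37; P₂ = ½(21.90+27.30)×1.6 = 39.35; P_w = ½γ_w h₂² = 12.56.
Total = 24.37+39.35+12.56 = 76.28 kN/m.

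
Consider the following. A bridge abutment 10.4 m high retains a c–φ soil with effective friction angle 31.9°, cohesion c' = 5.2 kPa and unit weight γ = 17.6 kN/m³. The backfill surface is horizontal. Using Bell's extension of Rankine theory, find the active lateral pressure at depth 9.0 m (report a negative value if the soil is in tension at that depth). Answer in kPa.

K_a = (1 − sin φ)/(1 + sin φ) = 0.3085.
σ_a = K_a γ z − 2c√K_a = 0.3085×17.6×9.0 − 2×5.2×0.5555 = 43.09 kPa.

43.1 kPa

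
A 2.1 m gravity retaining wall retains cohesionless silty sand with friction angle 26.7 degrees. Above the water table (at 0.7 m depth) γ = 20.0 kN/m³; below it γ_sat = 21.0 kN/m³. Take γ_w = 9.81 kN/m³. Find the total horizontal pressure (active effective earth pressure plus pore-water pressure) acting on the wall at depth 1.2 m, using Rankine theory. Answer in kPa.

K_a = (1 − sin φ)/(1 + sin φ) = 0.3800.
γ' = 21.0 − 9.81 = 11.19 kN/m³.
Effective vertical stress at 1.2 m: σ'_v = 20.0×0.7 + 11.19×0.500 = 19.59 kPa.
σ'_h = K_a σ'_v = 0.3800 × 19.59 = 7.445 kPa; u = γ_w × 0.500 = 4.905 kPa.
Total σ_h = 7.445 + 4.905 = 12.35 kPa.

12.4 kPa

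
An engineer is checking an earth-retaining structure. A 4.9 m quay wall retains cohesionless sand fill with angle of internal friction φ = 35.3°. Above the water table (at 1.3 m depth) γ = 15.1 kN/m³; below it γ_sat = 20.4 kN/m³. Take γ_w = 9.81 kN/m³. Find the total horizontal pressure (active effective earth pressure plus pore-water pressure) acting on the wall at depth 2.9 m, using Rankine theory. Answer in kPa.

K_a = (1 − sin φ)/(1 + sin φ) = 0.2675.
γ' = 20.4 − 9.81 = 10.59 kN/m³.
Effective vertical stress at 2.9 m: σ'_v = 15.1×1.3 + 10.59×1.60 = 36.57 kPa.
σ'_h = K_a σ'_v = 0.2675 × 36.57 = 9.785 kPa; u = γ_w × 1.60 = 15.70 kPa.
Total σ_h = 9.785 + 15.70 = 25.48 kPa.

25.5 kPa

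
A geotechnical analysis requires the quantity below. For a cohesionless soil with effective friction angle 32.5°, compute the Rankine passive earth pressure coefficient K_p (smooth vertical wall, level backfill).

3.32

K_p = (1 + sin φ)/(1 − sin φ) = tan²(45° + 32.5°/2) = 3.322.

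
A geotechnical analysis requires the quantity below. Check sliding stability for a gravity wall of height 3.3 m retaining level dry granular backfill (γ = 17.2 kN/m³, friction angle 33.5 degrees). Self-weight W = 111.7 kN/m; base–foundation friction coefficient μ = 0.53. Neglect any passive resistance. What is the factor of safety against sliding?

2.19

K_a = tan²(45° − 33.5°/2) = 0.2887.
P_a = ½K_aγH² = 0.5×0.2887×17.2×3.3² = 27.04 kN/m, acting at H/3 = 1.100 m above the base.
FS_sliding = μW / P_a = 0.53×111.7 / 27.04 = 2.189.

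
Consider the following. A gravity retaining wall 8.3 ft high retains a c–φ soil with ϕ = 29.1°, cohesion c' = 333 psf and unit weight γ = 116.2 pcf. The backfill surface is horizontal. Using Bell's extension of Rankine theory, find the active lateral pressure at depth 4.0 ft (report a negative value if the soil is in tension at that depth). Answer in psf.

K_a = (1 − sin φ)/(1 + sin φ) = 0.3456.
σ_a = K_a γ z − 2c√K_a = 0.3456×116.2×4.0 − 2×333×0.5879 = -230.9 psf.

-231 psf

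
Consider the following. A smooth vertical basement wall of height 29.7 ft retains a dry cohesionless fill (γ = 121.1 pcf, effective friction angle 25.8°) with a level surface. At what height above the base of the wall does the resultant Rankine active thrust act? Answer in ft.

K_a = 0.3935.
The pressure distribution is triangular, so the resultant acts at H/3 above the base = 29.7/3 = 9.900 ft.

9.90 ft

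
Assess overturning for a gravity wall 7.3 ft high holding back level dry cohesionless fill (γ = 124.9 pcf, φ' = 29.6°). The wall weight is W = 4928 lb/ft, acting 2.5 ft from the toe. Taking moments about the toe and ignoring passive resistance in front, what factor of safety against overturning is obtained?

K_a = tan²(45° − 29.6°/2) = 0.3387.
P_a = ½K_aγH² = 0.5×0.3387×124.9×7.3² = 1127 lb/ft, acting at H/3 = 2.433 ft above the base.
Overturning moment M_o = P_a × H/3 = 1127 × 2.433 = 2743.
Resisting moment M_r = W × 2.5 = 4928 × 2.5 = 12320.
FS_overturning = M_r/M_o = 12320/2743 = 4.491.

4.49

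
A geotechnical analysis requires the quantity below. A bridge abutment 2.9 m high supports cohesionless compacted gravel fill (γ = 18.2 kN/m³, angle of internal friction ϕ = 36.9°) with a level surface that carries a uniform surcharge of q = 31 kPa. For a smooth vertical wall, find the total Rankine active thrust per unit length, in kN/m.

K_a = tan²(45° − φ/2) = 0.2497.
Soil triangle: ½ K_a γ H² = 0.5×0.2497×18.2×2.9² = 19.11 kN/m.
Surcharge rectangle: K_a q H = 0.2497×31×2.9 = 22.45 kN/m.
Total = 19.11 + 22.45 = 41.55 kN/m.

41.6 kN/m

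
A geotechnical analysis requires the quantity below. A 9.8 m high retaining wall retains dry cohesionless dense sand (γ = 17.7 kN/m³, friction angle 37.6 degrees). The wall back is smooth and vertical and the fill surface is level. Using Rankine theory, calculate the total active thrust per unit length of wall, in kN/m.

K_a = tan²(45° − φ/2) = 0.2421.
P_a = ½ K_a γ H² = 0.5 × 0.2421 × 17.7 × 9.8² = 205.8 kN/m.

206 kN/m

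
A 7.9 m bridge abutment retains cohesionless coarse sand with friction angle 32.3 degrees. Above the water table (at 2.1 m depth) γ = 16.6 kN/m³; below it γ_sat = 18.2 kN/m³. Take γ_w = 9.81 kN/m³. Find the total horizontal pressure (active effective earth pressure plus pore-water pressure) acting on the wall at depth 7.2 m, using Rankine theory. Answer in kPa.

73.6 kPa

K_a = (1 − sin φ)/(1 + sin φ) = 0.3035.
γ' = 18.2 − 9.81 = 8.390 kN/m³.
Effective vertical stress at 7.2 m: σ'_v = 16.6×2.1 + 8.390×5.10 = 77.65 kPa.
σ'_h = K_a σ'_v = 0.3035 × 77.65 = 23.57 kPa; u = γ_w × 5.10 = 50.03 kPa.
Total σ_h = 23.57 + 50.03 = 73.60 kPa.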